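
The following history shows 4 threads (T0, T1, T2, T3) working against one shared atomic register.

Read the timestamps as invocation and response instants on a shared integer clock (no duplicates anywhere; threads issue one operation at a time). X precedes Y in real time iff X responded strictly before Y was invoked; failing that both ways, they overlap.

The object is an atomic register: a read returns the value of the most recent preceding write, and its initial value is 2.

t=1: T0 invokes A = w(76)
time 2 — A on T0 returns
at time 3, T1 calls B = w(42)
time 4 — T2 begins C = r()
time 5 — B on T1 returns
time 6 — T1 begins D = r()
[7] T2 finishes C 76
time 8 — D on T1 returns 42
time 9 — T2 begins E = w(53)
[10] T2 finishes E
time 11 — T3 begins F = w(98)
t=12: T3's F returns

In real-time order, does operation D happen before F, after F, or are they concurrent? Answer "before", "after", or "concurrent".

before

D spans [6,8], F spans [11,12]
resp(D)=8 < inv(F)=11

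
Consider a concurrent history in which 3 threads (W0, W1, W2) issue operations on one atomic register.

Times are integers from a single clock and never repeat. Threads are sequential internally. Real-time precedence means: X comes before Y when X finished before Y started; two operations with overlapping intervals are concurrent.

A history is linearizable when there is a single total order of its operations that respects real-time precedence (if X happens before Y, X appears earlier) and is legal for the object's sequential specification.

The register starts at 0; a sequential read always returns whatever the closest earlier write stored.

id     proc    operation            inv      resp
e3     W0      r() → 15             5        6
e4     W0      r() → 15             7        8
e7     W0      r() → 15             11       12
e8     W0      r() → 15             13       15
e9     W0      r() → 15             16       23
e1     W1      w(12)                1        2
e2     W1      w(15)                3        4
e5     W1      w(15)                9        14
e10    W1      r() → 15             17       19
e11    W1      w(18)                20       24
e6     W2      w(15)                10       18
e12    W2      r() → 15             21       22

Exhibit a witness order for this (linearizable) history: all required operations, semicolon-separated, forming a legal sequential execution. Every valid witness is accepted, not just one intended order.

step 1: e1 w(12) — value 12
step 2: e2 w(15) — value 15
step 3: e3 r() → 15 — value 15
step 4: e4 r() → 15 — value 15
step 5: e5 w(15) — value 15
step 6: e6 w(15) — value 15
step 7: e7 r() → 15 — value 15
step 8: e8 r() → 15 — value 15
step 9: e9 r() → 15 — value 15
step 10: e10 r() → 15 — value 15
step 11: e12 r() → 15 — value 15
step 12: e11 w(18) — value 18

e1; e2; e3; e4; e5; e6; e7; e8; e9; e10; e12; e11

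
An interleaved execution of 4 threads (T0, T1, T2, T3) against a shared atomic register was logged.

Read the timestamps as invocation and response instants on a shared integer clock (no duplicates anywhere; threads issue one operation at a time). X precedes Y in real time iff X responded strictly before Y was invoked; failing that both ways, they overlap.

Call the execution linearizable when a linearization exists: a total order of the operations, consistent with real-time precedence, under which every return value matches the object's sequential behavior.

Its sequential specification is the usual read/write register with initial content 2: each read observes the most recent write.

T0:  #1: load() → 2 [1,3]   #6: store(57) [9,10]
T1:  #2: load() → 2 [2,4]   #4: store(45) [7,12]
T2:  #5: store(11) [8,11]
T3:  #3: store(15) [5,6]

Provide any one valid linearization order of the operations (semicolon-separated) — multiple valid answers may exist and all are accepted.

#1; #2; #3; #4; #5; #6

1. #1 load() → 2, leaving value 2
2. #2 load() → 2, leaving value 2
3. #3 store(15), leaving value 15
4. #4 store(45), leaving value 45
5. #5 store(11), leaving value 11
6. #6 store(57), leaving value 57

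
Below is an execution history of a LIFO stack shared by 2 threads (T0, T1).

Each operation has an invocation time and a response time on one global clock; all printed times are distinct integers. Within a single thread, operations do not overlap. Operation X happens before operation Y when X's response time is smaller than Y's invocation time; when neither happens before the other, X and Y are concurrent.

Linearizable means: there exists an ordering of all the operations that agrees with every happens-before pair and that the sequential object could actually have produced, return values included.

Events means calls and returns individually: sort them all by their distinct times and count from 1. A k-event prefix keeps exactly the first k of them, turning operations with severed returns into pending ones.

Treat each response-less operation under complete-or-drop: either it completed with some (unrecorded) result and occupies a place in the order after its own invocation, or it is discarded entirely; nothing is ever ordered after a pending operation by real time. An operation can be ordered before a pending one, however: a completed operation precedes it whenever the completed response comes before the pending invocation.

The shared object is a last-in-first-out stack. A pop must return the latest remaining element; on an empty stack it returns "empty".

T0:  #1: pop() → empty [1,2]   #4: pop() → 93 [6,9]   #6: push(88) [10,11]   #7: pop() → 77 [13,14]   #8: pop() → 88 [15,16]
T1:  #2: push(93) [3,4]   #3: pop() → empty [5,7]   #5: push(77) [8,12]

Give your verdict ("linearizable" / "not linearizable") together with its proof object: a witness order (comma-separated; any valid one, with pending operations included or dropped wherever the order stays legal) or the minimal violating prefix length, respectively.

linearizable — witness: #1, #2, #4, #3, #6, #5, #7, #8

step 1: #1 pop() → empty — stack <>
step 2: #2 push(93) — stack <93>
step 3: #4 pop() → 93 — stack <>
step 4: #3 pop() → empty — stack <>
step 5: #6 push(88) — stack <88>
step 6: #5 push(77) — stack <88,77>
step 7: #7 pop() → 77 — stack <88>
step 8: #8 pop() → 88 — stack <>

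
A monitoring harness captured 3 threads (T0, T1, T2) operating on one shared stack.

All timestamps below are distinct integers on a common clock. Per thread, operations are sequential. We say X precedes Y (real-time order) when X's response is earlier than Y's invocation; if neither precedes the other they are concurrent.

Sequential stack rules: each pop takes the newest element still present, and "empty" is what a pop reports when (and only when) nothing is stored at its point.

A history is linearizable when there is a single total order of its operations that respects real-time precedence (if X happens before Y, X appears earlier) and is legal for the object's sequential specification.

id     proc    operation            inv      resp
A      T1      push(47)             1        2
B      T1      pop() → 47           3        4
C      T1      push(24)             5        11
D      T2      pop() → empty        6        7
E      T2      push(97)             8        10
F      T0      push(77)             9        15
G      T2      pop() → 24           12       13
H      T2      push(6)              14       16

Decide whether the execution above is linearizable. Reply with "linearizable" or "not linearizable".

linearizable

witness order: A, B, D, E, C, G, F, H
step 1: A push(47) — stack <47>
step 2: B pop() → 47 — stack <>
step 3: D pop() → empty — stack <>
step 4: E push(97) — stack <97>
step 5: C push(24) — stack <97,24>
step 6: G pop() → 24 — stack <97>
step 7: F push(77) — stack <97,77>
step 8: H push(6) — stack <97,77,6>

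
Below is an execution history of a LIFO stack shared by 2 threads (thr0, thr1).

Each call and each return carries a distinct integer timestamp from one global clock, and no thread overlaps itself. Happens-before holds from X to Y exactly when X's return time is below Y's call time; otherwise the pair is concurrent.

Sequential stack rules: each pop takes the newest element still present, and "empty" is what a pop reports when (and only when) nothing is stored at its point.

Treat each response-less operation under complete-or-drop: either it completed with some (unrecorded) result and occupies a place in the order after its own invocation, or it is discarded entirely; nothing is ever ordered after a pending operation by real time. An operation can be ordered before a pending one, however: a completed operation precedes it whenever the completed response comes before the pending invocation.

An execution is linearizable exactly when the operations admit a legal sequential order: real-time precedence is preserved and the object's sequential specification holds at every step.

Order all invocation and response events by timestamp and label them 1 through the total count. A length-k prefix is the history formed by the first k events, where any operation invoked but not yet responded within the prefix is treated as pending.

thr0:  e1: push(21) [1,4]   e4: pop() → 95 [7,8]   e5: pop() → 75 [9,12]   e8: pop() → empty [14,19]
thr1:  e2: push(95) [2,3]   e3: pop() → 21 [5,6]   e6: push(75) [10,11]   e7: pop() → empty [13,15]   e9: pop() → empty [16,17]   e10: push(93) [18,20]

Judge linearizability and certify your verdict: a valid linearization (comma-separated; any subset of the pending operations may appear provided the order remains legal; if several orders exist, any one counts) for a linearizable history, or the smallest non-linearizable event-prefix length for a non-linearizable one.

linearizable — witness: e2, e1, e3, e4, e6, e5, e7, e8, e9, e10

step 1: e2 push(95) — stack <95>
step 2: e1 push(21) — stack <95,21>
step 3: e3 pop() → 21 — stack <95>
step 4: e4 pop() → 95 — stack <>
step 5: e6 push(75) — stack <75>
step 6: e5 pop() → 75 — stack <>
step 7: e7 pop() → empty — stack <>
step 8: e8 pop() → empty — stack <>
step 9: e9 pop() → empty — stack <>
step 10: e10 push(93) — stack <93>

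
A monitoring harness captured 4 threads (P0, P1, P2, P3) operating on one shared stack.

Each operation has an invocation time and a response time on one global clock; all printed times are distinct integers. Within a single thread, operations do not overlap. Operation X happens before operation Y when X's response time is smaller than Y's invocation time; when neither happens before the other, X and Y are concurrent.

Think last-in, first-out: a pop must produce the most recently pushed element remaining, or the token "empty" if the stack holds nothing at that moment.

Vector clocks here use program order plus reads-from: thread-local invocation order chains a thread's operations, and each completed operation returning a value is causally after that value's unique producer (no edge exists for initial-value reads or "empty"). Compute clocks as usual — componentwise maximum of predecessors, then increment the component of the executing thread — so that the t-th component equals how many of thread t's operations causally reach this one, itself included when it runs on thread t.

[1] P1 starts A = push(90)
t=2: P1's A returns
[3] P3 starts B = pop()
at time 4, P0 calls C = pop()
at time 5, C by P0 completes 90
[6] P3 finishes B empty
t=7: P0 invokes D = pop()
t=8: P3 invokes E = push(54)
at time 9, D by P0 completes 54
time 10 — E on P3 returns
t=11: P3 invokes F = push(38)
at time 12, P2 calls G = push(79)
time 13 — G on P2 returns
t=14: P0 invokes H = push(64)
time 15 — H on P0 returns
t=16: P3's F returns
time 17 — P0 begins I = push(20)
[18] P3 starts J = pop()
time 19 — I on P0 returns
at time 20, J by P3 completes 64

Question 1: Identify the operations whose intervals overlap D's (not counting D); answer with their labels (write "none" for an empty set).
overlap test against D [7,9]: concurrent iff the interval meets 7..9
A [1,2]: before
B [3,6]: before
C [4,5]: before
E [8,10]: concurrent
F [11,16]: after
G [12,13]: after
H [14,15]: after
I [17,19]: after
J [18,20]: after

E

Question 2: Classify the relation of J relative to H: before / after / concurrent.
J spans [18,20], H spans [14,15]
resp(H)=15 < inv(J)=18

after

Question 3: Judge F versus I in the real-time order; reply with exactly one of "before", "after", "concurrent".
F spans [11,16], I spans [17,19]
resp(F)=16 < inv(I)=17

before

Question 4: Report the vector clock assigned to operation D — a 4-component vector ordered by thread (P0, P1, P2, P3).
root op B, invoked 3: fresh clock plus P3's own tick → (0, 0, 0, 1)
root op G, invoked 12: fresh clock plus P2's own tick → (0, 0, 1, 0)
root op A, invoked 1: fresh clock plus P1's own tick → (0, 1, 0, 0)
merge at E (invoked 8): VC(B)=(0, 0, 0, 1), own-thread bump on P3 → (0, 0, 0, 2)
merge at C (invoked 4): VC(A)=(0, 1, 0, 0), own-thread bump on P0 → (1, 1, 0, 0)
merge at F (invoked 11): VC(E)=(0, 0, 0, 2), own-thread bump on P3 → (0, 0, 0, 3)
merge at D (invoked 7): VC(C)=(1, 1, 0, 0), VC(E)=(0, 0, 0, 2), own-thread bump on P0 → (2, 1, 0, 2)
merge at H (invoked 14): VC(D)=(2, 1, 0, 2), own-thread bump on P0 → (3, 1, 0, 2)
merge at I (invoked 17): VC(H)=(3, 1, 0, 2), own-thread bump on P0 → (4, 1, 0, 2)
merge at J (invoked 18): VC(F)=(0, 0, 0, 3), VC(H)=(3, 1, 0, 2), own-thread bump on P3 → (3, 1, 0, 4)
target: VC(D) = (2, 1, 0, 2)

(2, 1, 0, 2)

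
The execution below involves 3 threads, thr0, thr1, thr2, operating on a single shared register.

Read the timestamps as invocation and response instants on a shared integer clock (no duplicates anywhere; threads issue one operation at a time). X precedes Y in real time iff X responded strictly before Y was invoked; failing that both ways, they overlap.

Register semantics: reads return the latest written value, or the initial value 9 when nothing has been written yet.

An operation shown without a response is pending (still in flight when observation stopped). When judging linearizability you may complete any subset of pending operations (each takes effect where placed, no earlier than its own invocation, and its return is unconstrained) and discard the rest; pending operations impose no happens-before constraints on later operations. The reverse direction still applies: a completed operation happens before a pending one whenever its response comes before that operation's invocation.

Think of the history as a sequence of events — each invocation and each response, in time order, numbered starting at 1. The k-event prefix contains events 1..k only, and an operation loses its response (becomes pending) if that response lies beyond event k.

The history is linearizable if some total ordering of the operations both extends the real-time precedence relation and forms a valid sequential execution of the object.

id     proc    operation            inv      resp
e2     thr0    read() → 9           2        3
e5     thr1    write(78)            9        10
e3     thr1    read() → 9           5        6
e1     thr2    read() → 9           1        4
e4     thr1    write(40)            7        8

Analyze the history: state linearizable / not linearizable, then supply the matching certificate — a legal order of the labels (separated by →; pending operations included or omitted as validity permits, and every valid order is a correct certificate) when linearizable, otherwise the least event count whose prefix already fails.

after step 1 (e1 read() → 9): value 9
after step 2 (e2 read() → 9): value 9
after step 3 (e3 read() → 9): value 9
after step 4 (e4 write(40)): value 40
after step 5 (e5 write(78)): value 78

linearizable — witness: e1 → e2 → e3 → e4 → e5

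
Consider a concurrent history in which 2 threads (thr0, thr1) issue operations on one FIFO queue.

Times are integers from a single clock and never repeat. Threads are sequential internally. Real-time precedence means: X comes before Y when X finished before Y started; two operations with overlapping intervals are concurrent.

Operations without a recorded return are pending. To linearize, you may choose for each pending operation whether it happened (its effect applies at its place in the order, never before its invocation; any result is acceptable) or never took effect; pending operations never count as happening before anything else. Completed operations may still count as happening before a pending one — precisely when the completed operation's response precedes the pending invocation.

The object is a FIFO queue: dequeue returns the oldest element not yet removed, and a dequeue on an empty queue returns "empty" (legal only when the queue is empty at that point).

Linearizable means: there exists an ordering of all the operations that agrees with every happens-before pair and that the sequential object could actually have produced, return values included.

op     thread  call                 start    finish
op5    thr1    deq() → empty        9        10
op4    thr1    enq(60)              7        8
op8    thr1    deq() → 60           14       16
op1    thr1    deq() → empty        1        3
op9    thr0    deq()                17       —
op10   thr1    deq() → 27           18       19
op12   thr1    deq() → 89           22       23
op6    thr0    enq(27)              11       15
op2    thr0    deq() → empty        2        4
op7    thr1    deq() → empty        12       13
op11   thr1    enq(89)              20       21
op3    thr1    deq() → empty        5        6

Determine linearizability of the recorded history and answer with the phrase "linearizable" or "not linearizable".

not linearizable

the violation lands at event 10, op5's response at time 10: events 1..9 linearize, events 1..10 do not
all 2 real-time-respecting orders fail — 5 completed FIFO queue operations, no legal replay
sample order op1, op2, op3, op4, op5 stalls at step 5 — op5 deq() → empty has no legal effect
sample order op2, op1, op3, op4, op5 stalls at step 5 — op5 deq() → empty has no legal effect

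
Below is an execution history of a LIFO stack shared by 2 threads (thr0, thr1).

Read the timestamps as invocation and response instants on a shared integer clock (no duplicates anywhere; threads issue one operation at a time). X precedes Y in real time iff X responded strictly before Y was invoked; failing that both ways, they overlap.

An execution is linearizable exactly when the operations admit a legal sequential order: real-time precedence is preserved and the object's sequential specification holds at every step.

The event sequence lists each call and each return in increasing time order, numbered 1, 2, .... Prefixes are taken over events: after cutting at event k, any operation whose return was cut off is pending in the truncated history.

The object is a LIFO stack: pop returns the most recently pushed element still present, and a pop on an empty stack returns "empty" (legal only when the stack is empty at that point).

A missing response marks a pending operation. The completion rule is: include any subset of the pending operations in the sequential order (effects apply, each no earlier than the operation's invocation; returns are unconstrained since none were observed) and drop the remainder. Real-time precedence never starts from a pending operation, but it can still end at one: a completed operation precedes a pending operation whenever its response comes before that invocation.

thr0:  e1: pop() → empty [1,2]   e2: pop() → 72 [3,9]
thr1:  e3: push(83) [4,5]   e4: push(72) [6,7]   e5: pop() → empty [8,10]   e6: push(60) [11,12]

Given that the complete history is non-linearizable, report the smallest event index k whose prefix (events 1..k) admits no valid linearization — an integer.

one valid order for events 1..9 is e1, e3, e4, e2:
after step 1 (e1 pop() → empty): stack <>
after step 2 (e3 push(83)): stack <83>
after step 3 (e4 push(72)): stack <83,72>
after step 4 (e2 pop() → 72): stack <83>
include event 10 — e5 responding at 10 — and every candidate order breaks
sample order e1, e2, e3, e4, e5 stalls at step 2 — e2 pop() → 72 has no legal effect
sample order e1, e3, e2, e4, e5 stalls at step 3 — e2 pop() → 72 has no legal effect

10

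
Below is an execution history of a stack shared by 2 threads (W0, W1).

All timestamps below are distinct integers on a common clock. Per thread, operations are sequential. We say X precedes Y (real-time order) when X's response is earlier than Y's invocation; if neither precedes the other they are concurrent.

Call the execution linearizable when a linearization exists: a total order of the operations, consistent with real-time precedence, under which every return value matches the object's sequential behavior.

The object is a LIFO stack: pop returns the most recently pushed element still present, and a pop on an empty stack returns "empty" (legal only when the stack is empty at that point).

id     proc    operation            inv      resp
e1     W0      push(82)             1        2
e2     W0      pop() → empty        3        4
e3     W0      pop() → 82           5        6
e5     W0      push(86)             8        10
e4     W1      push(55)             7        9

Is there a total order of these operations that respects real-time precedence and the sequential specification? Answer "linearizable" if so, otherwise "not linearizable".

through event 3 a valid linearization exists; event 4 (e2 responding at time 4) ends that
a single order respects real time; the 2 completed stack operations fail replay along it
take e1, e2: step 2 already fails, because e2 pop() → empty cannot occur there

not linearizable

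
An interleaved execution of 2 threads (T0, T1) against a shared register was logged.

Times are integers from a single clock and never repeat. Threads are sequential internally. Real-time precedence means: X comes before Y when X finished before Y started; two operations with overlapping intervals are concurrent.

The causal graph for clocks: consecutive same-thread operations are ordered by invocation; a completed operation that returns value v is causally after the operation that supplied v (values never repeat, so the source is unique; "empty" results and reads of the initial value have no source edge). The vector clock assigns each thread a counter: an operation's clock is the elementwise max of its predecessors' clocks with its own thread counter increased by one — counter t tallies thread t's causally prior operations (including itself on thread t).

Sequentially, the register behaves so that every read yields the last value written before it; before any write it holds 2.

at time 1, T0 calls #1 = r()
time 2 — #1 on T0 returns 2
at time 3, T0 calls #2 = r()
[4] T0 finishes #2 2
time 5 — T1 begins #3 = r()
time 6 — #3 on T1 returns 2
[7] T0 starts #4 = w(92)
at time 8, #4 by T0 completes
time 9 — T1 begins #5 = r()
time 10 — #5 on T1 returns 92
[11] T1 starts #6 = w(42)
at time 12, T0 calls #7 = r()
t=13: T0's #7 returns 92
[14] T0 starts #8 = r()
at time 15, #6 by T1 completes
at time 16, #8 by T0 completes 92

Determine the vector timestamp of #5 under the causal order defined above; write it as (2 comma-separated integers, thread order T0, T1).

#3 (invocation 5): nothing precedes it; T1's component alone gives (0, 1)
#1 (invocation 1): nothing precedes it; T0's component alone gives (1, 0)
#2, invoked 3, takes VC(#1)=(1, 0) under max, adds 1 for T0 → (2, 0)
#4, invoked 7, takes VC(#2)=(2, 0) under max, adds 1 for T0 → (3, 0)
#7, invoked 12, takes VC(#4)=(3, 0) under max, adds 1 for T0 → (4, 0)
#5, invoked 9, takes VC(#3)=(0, 1), VC(#4)=(3, 0) under max, adds 1 for T1 → (3, 2)
#8, invoked 14, takes VC(#4)=(3, 0), VC(#7)=(4, 0) under max, adds 1 for T0 → (5, 0)
#6, invoked 11, takes VC(#5)=(3, 2) under max, adds 1 for T1 → (3, 3)
target: VC(#5) = (3, 2)

(3, 2)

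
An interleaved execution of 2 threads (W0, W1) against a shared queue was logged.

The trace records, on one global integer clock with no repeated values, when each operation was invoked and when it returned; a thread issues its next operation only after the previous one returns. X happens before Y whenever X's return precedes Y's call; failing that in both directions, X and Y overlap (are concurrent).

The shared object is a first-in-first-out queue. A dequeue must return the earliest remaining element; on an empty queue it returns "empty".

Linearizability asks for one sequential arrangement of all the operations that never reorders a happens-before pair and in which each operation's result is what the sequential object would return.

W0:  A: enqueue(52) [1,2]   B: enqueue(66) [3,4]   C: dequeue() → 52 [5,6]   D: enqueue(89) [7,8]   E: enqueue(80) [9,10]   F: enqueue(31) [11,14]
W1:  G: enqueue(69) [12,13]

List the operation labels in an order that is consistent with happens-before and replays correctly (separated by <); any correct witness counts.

A < B < C < D < E < F < G

after step 1 (A enqueue(52)): queue <52>
after step 2 (B enqueue(66)): queue <52,66>
after step 3 (C dequeue() → 52): queue <66>
after step 4 (D enqueue(89)): queue <66,89>
after step 5 (E enqueue(80)): queue <66,89,80>
after step 6 (F enqueue(31)): queue <66,89,80,31>
after step 7 (G enqueue(69)): queue <66,89,80,31,69>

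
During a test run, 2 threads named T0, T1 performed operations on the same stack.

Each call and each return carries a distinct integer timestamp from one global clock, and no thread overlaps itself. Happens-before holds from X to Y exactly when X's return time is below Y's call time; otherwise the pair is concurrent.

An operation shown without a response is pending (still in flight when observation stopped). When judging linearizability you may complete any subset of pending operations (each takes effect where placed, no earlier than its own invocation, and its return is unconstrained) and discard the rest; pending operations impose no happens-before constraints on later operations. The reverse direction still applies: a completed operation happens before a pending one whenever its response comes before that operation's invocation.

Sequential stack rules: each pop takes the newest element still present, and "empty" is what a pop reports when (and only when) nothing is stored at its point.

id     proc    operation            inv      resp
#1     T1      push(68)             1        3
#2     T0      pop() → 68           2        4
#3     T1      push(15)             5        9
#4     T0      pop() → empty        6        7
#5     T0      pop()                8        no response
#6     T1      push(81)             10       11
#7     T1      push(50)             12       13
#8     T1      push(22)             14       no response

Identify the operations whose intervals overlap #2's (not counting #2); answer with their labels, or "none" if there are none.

#2 spans [2,4]: anything still running between times 2 and 4 counts as concurrent
#1 [1,3]: concurrent
#3 [5,9]: after
#4 [6,7]: after
#5 [8,…): after
#6 [10,11]: after
#7 [12,13]: after
#8 [14,…): after

#1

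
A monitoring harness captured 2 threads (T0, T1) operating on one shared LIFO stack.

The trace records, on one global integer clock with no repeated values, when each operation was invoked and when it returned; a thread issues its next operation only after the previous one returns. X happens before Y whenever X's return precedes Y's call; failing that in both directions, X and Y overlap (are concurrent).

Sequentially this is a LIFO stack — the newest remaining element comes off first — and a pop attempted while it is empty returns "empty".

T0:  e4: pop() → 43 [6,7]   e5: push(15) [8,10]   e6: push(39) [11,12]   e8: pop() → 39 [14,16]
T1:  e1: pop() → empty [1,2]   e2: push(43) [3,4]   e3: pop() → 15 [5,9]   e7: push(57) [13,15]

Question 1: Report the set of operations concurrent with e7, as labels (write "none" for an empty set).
Answer: e8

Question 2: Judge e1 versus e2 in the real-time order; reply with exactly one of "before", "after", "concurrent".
Answer: before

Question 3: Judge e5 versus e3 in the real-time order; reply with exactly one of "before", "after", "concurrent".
Answer: concurrent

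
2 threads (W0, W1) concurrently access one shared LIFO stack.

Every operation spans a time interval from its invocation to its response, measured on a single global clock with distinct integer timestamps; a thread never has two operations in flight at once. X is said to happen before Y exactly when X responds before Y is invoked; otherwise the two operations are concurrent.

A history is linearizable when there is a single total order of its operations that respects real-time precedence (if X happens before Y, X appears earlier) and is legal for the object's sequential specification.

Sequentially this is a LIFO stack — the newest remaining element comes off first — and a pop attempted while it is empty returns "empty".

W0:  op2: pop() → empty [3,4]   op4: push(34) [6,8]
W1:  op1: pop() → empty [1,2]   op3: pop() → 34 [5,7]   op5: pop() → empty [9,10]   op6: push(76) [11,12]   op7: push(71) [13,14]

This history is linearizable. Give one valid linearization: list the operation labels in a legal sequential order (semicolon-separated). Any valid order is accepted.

1. op1 pop() → empty, leaving stack <>
2. op2 pop() → empty, leaving stack <>
3. op4 push(34), leaving stack <34>
4. op3 pop() → 34, leaving stack <>
5. op5 pop() → empty, leaving stack <>
6. op6 push(76), leaving stack <76>
7. op7 push(71), leaving stack <76,71>

op1; op2; op4; op3; op5; op6; op7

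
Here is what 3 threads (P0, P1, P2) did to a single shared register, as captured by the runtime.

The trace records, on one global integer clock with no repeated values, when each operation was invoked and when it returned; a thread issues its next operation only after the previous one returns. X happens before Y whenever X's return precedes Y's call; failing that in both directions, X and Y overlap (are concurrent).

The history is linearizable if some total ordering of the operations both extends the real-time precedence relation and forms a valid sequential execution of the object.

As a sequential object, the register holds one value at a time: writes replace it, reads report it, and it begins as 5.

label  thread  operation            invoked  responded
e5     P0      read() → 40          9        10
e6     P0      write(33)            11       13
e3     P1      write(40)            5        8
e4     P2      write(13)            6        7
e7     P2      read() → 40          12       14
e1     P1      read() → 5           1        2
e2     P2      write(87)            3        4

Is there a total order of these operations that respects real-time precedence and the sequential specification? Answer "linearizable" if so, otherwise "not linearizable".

linearizable

witness order: e1, e2, e4, e3, e5, e7, e6
after step 1 (e1 read() → 5): value 5
after step 2 (e2 write(87)): value 87
after step 3 (e4 write(13)): value 13
after step 4 (e3 write(40)): value 40
after step 5 (e5 read() → 40): value 40
after step 6 (e7 read() → 40): value 40
after step 7 (e6 write(33)): value 33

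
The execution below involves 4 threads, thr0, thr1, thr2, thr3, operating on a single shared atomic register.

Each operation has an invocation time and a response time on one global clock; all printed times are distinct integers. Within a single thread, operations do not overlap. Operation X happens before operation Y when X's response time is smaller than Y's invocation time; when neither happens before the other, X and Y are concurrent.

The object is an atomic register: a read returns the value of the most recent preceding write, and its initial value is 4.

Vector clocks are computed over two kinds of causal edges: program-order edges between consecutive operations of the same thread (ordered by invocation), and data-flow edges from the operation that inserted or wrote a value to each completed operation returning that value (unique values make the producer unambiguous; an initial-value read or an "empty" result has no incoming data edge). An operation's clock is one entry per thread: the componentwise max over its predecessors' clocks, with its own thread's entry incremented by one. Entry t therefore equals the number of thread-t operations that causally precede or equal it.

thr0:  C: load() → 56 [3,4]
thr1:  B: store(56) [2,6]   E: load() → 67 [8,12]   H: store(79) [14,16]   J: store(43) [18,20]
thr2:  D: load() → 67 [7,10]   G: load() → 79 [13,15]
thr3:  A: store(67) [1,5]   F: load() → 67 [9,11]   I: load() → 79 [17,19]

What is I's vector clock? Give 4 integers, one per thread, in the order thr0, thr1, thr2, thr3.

A, invoked 1, has no incoming edges; only thr3's bump applies → (0, 0, 0, 1)
B, invoked 2, has no incoming edges; only thr1's bump applies → (0, 1, 0, 0)
VC(F, invoked at 9): max of VC(A)=(0, 0, 0, 1), then +1 on thread thr3 → (0, 0, 0, 2)
VC(D, invoked at 7): max of VC(A)=(0, 0, 0, 1), then +1 on thread thr2 → (0, 0, 1, 1)
VC(C, invoked at 3): max of VC(B)=(0, 1, 0, 0), then +1 on thread thr0 → (1, 1, 0, 0)
VC(E, invoked at 8): max of VC(A)=(0, 0, 0, 1), VC(B)=(0, 1, 0, 0), then +1 on thread thr1 → (0, 2, 0, 1)
VC(H, invoked at 14): max of VC(E)=(0, 2, 0, 1), then +1 on thread thr1 → (0, 3, 0, 1)
VC(J, invoked at 18): max of VC(H)=(0, 3, 0, 1), then +1 on thread thr1 → (0, 4, 0, 1)
VC(I, invoked at 17): max of VC(F)=(0, 0, 0, 2), VC(H)=(0, 3, 0, 1), then +1 on thread thr3 → (0, 3, 0, 3)
VC(G, invoked at 13): max of VC(D)=(0, 0, 1, 1), VC(H)=(0, 3, 0, 1), then +1 on thread thr2 → (0, 3, 2, 1)
target: VC(I) = (0, 3, 0, 3)

(0, 3, 0, 3)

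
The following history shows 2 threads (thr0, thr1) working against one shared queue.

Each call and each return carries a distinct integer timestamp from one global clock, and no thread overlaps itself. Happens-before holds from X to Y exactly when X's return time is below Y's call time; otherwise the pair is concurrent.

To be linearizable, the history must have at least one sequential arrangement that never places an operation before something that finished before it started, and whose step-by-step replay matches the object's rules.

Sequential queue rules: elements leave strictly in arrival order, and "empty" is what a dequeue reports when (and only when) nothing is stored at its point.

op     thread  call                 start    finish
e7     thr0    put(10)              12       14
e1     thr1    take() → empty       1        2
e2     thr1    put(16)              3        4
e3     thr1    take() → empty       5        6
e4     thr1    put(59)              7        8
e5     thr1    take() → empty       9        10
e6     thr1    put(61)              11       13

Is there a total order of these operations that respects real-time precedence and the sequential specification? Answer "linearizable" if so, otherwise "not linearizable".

prefix check: 1..5 passes, 1..6 fails once e3's time-6 response joins
one real-time candidate order over the 3 completed operations — the queue replay rejects it
e.g. e1, e2, e3: illegal at step 3, since e3 take() → empty cannot apply there

not linearizable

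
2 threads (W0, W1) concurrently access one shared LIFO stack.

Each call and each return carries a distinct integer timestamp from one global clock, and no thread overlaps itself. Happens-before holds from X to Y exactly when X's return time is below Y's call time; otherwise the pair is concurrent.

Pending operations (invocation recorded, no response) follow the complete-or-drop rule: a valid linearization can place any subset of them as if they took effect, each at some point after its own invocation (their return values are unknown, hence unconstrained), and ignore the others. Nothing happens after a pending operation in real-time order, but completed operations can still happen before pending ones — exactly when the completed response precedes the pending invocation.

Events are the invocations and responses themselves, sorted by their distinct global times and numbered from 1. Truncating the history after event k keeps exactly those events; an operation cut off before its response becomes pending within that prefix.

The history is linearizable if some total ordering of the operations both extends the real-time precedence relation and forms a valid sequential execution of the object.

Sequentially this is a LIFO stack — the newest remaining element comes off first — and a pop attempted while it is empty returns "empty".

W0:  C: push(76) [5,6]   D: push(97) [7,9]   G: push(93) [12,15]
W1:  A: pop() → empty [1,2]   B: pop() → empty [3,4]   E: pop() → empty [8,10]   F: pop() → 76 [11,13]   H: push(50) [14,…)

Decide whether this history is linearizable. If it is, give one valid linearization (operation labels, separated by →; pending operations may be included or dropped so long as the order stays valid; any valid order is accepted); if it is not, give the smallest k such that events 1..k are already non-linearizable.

not linearizable — minimal violating prefix: 10 events

already the first 10 events (up to E's response at time 10) admit no linearization; the first 9 still do
all 2 real-time-respecting orders fail — 5 completed LIFO stack operations, no legal replay
take A, B, C, D, E: step 5 already fails, because E pop() → empty cannot occur there
take A, B, C, E, D: step 4 already fails, because E pop() → empty cannot occur there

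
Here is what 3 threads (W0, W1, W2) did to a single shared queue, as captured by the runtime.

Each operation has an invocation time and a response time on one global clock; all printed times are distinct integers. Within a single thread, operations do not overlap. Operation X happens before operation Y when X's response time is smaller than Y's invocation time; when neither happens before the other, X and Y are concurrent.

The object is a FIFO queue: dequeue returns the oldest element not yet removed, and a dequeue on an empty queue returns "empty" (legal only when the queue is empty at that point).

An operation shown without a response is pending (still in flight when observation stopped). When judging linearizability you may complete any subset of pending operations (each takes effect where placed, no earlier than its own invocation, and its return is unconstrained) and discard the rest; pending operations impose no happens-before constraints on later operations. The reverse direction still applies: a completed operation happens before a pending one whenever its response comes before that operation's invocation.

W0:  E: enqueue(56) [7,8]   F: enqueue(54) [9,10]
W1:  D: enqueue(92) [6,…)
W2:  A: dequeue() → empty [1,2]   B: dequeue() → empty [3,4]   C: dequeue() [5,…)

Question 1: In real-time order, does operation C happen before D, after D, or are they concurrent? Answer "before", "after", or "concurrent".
C spans [5,…), D spans [6,…)
the intervals overlap in both directions

concurrent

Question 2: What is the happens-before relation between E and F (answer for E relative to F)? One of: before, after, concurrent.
E spans [7,8], F spans [9,10]
resp(E)=8 < inv(F)=9

before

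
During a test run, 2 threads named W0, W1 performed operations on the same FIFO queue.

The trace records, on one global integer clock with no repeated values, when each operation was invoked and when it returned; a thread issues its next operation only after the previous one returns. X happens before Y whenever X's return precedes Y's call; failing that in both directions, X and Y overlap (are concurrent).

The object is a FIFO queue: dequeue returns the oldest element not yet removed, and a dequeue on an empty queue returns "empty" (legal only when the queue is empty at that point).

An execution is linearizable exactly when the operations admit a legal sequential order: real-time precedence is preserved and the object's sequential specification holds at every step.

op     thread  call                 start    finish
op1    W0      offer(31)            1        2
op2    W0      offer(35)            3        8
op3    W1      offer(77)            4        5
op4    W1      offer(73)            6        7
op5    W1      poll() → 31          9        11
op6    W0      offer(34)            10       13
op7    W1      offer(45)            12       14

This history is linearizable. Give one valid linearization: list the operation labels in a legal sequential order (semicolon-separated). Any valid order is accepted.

op1; op2; op3; op4; op5; op6; op7

after step 1 (op1 offer(31)): queue <31>
after step 2 (op2 offer(35)): queue <31,35>
after step 3 (op3 offer(77)): queue <31,35,77>
after step 4 (op4 offer(73)): queue <31,35,77,73>
after step 5 (op5 poll() → 31): queue <35,77,73>
after step 6 (op6 offer(34)): queue <35,77,73,34>
after step 7 (op7 offer(45)): queue <35,77,73,34,45>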